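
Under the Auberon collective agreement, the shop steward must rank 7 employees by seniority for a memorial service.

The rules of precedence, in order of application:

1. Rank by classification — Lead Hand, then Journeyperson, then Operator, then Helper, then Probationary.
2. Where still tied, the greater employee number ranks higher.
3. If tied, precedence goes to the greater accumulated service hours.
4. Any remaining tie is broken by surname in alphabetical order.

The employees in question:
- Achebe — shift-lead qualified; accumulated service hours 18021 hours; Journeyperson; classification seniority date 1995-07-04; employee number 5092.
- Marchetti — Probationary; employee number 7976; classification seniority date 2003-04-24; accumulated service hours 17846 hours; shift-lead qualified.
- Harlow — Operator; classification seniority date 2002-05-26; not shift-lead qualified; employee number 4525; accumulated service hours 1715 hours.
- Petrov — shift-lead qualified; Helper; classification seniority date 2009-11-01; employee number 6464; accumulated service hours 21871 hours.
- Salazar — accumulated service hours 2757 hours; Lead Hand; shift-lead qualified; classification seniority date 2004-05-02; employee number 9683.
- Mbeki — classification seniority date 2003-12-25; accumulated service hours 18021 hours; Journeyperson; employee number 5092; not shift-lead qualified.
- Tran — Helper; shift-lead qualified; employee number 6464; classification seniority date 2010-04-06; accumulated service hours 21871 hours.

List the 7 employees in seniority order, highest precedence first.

Salazar, Achebe, Mbeki, Harlow, Petrov, Tran, Marchetti

By classification: Salazar (Lead Hand); then Achebe and Mbeki (Journeyperson); then Harlow (Operator); then Petrov and Tran (Helper); then Marchetti (Probationary).
Achebe and Mbeki both have employee number 5092, so the next rule applies.
Achebe and Mbeki both have accumulated service hours 18021 hours, so the next rule applies.
Among Achebe and Mbeki, alphabetically by surname: Achebe before Mbeki.
Petrov and Tran both have employee number 6464, so the next rule applies.
Petrov and Tran both have accumulated service hours 21871 hours, so the next rule applies.
Among Petrov and Tran, alphabetically by surname: Petrov before Tran.
Full order: Salazar, Achebe, Mbeki, Harlow, Petrov, Tran, Marchetti.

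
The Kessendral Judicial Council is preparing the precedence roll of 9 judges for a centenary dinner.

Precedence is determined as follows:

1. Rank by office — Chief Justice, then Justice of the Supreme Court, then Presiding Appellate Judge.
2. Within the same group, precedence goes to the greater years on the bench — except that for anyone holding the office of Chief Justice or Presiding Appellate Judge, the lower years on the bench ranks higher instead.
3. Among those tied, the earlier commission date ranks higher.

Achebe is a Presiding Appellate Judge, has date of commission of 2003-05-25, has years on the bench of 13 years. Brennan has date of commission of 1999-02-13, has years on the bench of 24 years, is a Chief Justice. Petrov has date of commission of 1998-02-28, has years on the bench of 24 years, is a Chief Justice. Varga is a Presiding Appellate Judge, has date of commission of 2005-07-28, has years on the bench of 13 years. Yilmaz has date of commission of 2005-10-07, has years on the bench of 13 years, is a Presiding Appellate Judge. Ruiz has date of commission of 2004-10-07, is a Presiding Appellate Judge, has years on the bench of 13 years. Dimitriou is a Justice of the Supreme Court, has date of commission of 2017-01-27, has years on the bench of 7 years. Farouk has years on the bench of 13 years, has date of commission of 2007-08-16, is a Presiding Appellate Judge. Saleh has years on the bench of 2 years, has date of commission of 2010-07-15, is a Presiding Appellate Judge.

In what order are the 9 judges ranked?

Petrov, Brennan, Dimitriou, Saleh, Achebe, Ruiz, Varga, Yilmaz, Farouk

By office: Petrov and Brennan (Chief Justice); then Dimitriou (Justice of the Supreme Court); then Saleh, Achebe, Ruiz, Varga, Yilmaz and Farouk (Presiding Appellate Judge).
Petrov and Brennan both have years on the bench 24 years, so the next rule applies.
Among Petrov and Brennan, by date of commission (earlier first): Petrov (1998-02-28) before Brennan (1999-02-13).
Among Saleh, Achebe, Ruiz, Varga, Yilmaz and Farouk, by years on the bench (lower first) (reversed rule for this group): Saleh (2 years) before Achebe, Ruiz, Varga, Yilmaz and Farouk (13 years).
Among Achebe, Ruiz, Varga, Yilmaz and Farouk, by date of commission (earlier first): Achebe (2003-05-25) before Ruiz (2004-10-07) before Varga (2005-07-28) before Yilmaz (2005-10-07) before Farouk (2007-08-16).
Full order: Petrov, Brennan, Dimitriou, Saleh, Achebe, Ruiz, Varga, Yilmaz, Farouk.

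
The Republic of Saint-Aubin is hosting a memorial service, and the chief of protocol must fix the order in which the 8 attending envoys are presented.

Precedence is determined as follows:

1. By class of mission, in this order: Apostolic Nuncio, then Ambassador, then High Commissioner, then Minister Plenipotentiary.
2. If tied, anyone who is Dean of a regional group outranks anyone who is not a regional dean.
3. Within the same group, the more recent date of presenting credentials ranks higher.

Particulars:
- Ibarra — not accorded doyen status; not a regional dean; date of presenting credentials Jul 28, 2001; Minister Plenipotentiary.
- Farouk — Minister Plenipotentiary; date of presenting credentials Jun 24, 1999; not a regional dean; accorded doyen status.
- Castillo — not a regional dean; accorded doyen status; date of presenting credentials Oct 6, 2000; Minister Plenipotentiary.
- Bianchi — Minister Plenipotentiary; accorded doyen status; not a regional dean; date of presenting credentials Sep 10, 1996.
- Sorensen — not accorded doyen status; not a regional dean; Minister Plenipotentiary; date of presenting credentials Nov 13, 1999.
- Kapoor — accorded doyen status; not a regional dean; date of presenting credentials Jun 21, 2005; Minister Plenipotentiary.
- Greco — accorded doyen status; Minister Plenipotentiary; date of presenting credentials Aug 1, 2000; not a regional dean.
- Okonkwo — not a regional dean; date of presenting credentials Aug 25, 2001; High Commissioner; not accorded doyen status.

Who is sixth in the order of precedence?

Sorensen

By class of mission: Okonkwo (High Commissioner); then Kapoor, Ibarra, Castillo, Greco, Sorensen, Farouk and Bianchi (Minister Plenipotentiary).
Kapoor, Ibarra, Castillo, Greco, Sorensen, Farouk and Bianchi are each not a regional dean, so the next rule applies.
Among Kapoor, Ibarra, Castillo, Greco, Sorensen, Farouk and Bianchi, by date of presenting credentials (later first): Kapoor (Jun 21, 2005) before Ibarra (Jul 28, 2001) before Castillo (Oct 6, 2000) before Greco (Aug 1, 2000) before Sorensen (Nov 13, 1999) before Farouk (Jun 24, 1999) before Bianchi (Sep 10, 1996).
Order: Okonkwo, Kapoor, Ibarra, Castillo, Greco, Sorensen, Farouk, Bianchi.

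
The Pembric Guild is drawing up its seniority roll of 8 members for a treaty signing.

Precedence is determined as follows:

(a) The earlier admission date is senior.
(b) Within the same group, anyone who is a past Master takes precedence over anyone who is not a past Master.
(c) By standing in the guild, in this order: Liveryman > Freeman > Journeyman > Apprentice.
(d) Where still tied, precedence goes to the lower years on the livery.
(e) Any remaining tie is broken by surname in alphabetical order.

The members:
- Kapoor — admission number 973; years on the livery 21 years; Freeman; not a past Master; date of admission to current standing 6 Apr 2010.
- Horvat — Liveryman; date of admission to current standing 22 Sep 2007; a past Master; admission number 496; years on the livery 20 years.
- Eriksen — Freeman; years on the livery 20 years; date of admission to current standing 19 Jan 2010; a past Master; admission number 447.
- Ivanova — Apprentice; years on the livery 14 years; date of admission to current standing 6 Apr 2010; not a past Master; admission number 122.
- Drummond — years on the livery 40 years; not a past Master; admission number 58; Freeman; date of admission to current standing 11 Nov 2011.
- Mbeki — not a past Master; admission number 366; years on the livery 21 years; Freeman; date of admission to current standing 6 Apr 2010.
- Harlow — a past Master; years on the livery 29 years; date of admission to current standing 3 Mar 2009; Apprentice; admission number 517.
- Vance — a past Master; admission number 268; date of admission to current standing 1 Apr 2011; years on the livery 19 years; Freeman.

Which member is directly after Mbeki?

By date of admission to current standing (earlier first): Horvat (22 Sep 2007); then Harlow (3 Mar 2009); then Eriksen (19 Jan 2010); then Kapoor, Mbeki and Ivanova (each 6 Apr 2010); then Vance (1 Apr 2011); then Drummond (11 Nov 2011).
Kapoor, Mbeki and Ivanova are each not a past Master, so the next rule applies.
Among Kapoor, Mbeki and Ivanova, by standing in the guild: Kapoor and Mbeki (Freeman) before Ivanova (Apprentice).
Kapoor and Mbeki both have years on the livery 21 years, so the next rule applies.
Among Kapoor and Mbeki, alphabetically by surname: Kapoor before Mbeki.
Order: Horvat, Harlow, Eriksen, Kapoor, Mbeki, Ivanova, Vance, Drummond.

Ivanova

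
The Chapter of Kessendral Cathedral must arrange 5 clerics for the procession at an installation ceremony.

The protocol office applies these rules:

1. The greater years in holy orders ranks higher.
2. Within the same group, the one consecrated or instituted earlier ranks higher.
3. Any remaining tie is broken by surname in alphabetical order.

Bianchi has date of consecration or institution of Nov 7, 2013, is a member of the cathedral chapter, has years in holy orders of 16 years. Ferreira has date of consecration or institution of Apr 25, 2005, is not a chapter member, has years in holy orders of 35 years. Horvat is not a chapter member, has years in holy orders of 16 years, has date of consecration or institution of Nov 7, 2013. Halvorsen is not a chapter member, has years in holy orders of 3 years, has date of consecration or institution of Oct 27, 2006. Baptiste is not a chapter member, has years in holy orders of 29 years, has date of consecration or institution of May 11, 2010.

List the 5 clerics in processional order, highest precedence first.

Ferreira, Baptiste, Bianchi, Horvat, Halvorsen

By years in holy orders (higher first): Ferreira (35 years); then Baptiste (29 years); then Bianchi and Horvat (both 16 years); then Halvorsen (3 years).
Bianchi and Horvat both have date of consecration or institution Nov 7, 2013, so the next rule applies.
Among Bianchi and Horvat, alphabetically by surname: Bianchi before Horvat.
Full order: Ferreira, Baptiste, Bianchi, Horvat, Halvorsen.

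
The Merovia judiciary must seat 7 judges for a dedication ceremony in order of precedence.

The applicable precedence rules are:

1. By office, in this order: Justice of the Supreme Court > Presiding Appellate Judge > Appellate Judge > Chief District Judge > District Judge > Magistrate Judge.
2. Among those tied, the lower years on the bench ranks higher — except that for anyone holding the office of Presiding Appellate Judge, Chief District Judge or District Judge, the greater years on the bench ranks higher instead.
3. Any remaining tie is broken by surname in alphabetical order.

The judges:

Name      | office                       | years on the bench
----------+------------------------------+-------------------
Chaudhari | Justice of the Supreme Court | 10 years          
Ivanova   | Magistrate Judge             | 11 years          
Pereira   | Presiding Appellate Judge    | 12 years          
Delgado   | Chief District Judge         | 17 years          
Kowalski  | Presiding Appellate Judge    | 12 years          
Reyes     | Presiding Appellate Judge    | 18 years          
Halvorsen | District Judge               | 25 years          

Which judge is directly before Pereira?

By office: Chaudhari (Justice of the Supreme Court); then Reyes, Kowalski and Pereira (Presiding Appellate Judge); then Delgado (Chief District Judge); then Halvorsen (District Judge); then Ivanova (Magistrate Judge).
Among Reyes, Kowalski and Pereira, by years on the bench (higher first) (reversed rule for this group): Reyes (18 years) before Kowalski and Pereira (12 years).
Among Kowalski and Pereira, alphabetically by surname: Kowalski before Pereira.
Order: Chaudhari, Reyes, Kowalski, Pereira, Delgado, Halvorsen, Ivanova.

Kowalski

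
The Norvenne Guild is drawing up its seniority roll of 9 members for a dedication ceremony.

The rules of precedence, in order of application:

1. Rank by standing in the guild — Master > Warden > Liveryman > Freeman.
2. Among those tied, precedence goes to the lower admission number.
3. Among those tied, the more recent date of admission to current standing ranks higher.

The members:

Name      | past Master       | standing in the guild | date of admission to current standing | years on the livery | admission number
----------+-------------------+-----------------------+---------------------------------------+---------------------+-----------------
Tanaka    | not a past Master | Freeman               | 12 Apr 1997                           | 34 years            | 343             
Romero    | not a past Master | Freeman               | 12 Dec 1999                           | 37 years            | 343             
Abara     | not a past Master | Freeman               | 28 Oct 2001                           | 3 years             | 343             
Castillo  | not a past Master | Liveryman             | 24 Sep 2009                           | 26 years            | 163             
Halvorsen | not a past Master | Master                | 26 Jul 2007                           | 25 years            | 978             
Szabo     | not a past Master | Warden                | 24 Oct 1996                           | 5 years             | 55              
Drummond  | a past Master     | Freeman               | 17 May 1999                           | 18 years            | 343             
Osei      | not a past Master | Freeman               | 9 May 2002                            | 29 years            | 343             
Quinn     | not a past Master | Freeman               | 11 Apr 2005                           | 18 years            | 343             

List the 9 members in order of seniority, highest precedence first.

By standing in the guild: Halvorsen (Master); then Szabo (Warden); then Castillo (Liveryman); then Quinn, Osei, Abara, Romero, Drummond and Tanaka (Freeman).
Quinn, Osei, Abara, Romero, Drummond and Tanaka all have admission number 343, so the next rule applies.
Among Quinn, Osei, Abara, Romero, Drummond and Tanaka, by date of admission to current standing (later first): Quinn (11 Apr 2005) before Osei (9 May 2002) before Abara (28 Oct 2001) before Romero (12 Dec 1999) before Drummond (17 May 1999) before Tanaka (12 Apr 1997).
Full order: Halvorsen, Szabo, Castillo, Quinn, Osei, Abara, Romero, Drummond, Tanaka.

Halvorsen, Szabo, Castillo, Quinn, Osei, Abara, Romero, Drummond, Tanaka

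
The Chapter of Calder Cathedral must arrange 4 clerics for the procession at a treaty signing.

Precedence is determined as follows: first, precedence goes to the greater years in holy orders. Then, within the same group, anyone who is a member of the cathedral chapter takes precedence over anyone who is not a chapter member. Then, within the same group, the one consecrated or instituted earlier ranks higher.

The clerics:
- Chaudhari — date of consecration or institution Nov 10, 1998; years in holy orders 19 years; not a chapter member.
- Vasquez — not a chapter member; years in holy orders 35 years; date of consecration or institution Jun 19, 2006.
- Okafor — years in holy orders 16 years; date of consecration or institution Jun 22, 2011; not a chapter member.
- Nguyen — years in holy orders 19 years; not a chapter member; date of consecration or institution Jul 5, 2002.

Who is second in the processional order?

Chaudhari

By years in holy orders (higher first): Vasquez (35 years); then Chaudhari and Nguyen (both 19 years); then Okafor (16 years).
Chaudhari and Nguyen are each not a chapter member, so the next rule applies.
Among Chaudhari and Nguyen, by date of consecration or institution (earlier first): Chaudhari (Nov 10, 1998) before Nguyen (Jul 5, 2002).
Order: Vasquez, Chaudhari, Nguyen, Okafor.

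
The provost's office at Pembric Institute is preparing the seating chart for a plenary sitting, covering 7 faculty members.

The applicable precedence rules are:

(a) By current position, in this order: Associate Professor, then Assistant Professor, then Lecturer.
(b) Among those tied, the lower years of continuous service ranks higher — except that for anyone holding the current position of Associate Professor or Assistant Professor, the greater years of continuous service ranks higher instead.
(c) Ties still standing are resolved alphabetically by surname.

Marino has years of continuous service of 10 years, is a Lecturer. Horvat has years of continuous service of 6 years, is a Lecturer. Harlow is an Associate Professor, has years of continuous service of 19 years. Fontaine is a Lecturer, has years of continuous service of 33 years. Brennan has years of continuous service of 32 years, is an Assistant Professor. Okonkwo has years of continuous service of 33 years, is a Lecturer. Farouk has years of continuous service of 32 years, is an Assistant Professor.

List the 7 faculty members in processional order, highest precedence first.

By current position: Harlow (Associate Professor); then Brennan and Farouk (Assistant Professor); then Horvat, Marino, Fontaine and Okonkwo (Lecturer).
Brennan and Farouk both have years of continuous service 32 years, so the next rule applies.
Among Brennan and Farouk, alphabetically by surname: Brennan before Farouk.
Among Horvat, Marino, Fontaine and Okonkwo, by years of continuous service (lower first): Horvat (6 years) before Marino (10 years) before Fontaine and Okonkwo (33 years).
Among Fontaine and Okonkwo, alphabetically by surname: Fontaine before Okonkwo.
Full order: Harlow, Brennan, Farouk, Horvat, Marino, Fontaine, Okonkwo.

Harlow, Brennan, Farouk, Horvat, Marino, Fontaine, Okonkwo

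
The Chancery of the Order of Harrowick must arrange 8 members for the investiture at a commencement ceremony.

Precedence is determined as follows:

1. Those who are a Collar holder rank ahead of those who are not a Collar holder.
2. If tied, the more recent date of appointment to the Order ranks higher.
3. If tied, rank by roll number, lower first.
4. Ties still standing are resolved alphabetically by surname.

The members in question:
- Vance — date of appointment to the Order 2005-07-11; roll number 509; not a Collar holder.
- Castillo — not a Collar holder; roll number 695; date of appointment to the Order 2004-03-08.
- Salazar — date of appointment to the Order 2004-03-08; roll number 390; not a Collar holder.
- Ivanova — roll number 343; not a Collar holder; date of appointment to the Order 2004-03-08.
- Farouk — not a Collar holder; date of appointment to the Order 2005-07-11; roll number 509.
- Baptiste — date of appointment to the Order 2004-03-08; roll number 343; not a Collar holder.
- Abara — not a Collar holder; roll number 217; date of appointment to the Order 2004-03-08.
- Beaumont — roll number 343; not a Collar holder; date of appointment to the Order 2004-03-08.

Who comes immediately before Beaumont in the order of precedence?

Baptiste

By the first rule: Farouk, Vance, Abara, Baptiste, Beaumont, Ivanova, Salazar and Castillo (each not a Collar holder).
Among Farouk, Vance, Abara, Baptiste, Beaumont, Ivanova, Salazar and Castillo, by date of appointment to the Order (later first): Farouk and Vance (2005-07-11) before Abara, Baptiste, Beaumont, Ivanova, Salazar and Castillo (2004-03-08).
Farouk and Vance both have roll number 509, so the next rule applies.
Among Farouk and Vance, alphabetically by surname: Farouk before Vance.
Among Abara, Baptiste, Beaumont, Ivanova, Salazar and Castillo, by roll number (lower first): Abara (217) before Baptiste, Beaumont and Ivanova (343) before Salazar (390) before Castillo (695).
Among Baptiste, Beaumont and Ivanova, alphabetically by surname: Baptiste before Beaumont before Ivanova.
Order: Farouk, Vance, Abara, Baptiste, Beaumont, Ivanova, Salazar, Castillo.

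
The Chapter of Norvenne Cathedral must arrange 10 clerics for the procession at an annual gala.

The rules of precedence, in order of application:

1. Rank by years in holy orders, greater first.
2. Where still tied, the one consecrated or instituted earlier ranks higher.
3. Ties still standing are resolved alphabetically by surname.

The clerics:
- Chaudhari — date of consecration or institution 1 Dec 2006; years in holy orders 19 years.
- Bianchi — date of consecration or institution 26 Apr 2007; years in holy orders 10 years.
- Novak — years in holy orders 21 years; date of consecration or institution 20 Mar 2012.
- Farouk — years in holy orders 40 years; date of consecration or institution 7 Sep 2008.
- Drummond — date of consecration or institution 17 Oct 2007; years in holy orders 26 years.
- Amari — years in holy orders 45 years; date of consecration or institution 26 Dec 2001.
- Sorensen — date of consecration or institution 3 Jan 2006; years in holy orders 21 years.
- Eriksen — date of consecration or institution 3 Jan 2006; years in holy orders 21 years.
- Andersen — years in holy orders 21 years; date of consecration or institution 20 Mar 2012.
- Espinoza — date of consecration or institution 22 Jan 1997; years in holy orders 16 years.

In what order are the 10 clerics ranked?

Amari, Farouk, Drummond, Eriksen, Sorensen, Andersen, Novak, Chaudhari, Espinoza, Bianchi

By years in holy orders (higher first): Amari (45 years); then Farouk (40 years); then Drummond (26 years); then Eriksen, Sorensen, Andersen and Novak (each 21 years); then Chaudhari (19 years); then Espinoza (16 years); then Bianchi (10 years).
Among Eriksen, Sorensen, Andersen and Novak, by date of consecration or institution (earlier first): Eriksen and Sorensen (3 Jan 2006) before Andersen and Novak (20 Mar 2012).
Among Eriksen and Sorensen, alphabetically by surname: Eriksen before Sorensen.
Among Andersen and Novak, alphabetically by surname: Andersen before Novak.
Full order: Amari, Farouk, Drummond, Eriksen, Sorensen, Andersen, Novak, Chaudhari, Espinoza, Bianchi.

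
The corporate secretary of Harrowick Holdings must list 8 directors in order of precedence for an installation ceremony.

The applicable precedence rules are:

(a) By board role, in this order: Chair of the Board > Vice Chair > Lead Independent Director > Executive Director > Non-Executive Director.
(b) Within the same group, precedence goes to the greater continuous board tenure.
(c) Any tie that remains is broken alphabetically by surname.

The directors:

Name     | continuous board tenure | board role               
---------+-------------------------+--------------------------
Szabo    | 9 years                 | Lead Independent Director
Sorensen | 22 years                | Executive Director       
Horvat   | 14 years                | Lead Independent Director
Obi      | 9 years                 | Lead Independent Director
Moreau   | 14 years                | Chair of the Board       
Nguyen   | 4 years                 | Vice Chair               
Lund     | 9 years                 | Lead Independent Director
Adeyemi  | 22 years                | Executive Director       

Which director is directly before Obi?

By board role: Moreau (Chair of the Board); then Nguyen (Vice Chair); then Horvat, Lund, Obi and Szabo (Lead Independent Director); then Adeyemi and Sorensen (Executive Director).
Among Horvat, Lund, Obi and Szabo, by continuous board tenure (higher first): Horvat (14 years) before Lund, Obi and Szabo (9 years).
Among Lund, Obi and Szabo, alphabetically by surname: Lund before Obi before Szabo.
Adeyemi and Sorensen both have continuous board tenure 22 years, so the next rule applies.
Among Adeyemi and Sorensen, alphabetically by surname: Adeyemi before Sorensen.
Order: Moreau, Nguyen, Horvat, Lund, Obi, Szabo, Adeyemi, Sorensen.

Lund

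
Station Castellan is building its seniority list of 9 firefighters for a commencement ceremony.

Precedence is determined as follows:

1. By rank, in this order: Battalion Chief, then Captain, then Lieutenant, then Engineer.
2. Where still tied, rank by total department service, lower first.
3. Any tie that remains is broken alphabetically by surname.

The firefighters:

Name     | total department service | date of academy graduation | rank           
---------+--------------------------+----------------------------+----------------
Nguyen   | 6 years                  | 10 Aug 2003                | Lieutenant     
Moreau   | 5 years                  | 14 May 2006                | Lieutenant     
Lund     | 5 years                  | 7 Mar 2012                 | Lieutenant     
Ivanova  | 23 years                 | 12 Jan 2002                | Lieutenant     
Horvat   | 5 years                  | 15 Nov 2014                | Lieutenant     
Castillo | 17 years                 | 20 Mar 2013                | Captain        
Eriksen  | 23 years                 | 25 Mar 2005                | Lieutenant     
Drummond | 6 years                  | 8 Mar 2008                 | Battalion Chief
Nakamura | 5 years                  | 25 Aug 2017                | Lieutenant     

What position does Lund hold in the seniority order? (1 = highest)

By rank: Drummond (Battalion Chief); then Castillo (Captain); then Horvat, Lund, Moreau, Nakamura, Nguyen, Eriksen and Ivanova (Lieutenant).
Among Horvat, Lund, Moreau, Nakamura, Nguyen, Eriksen and Ivanova, by total department service (lower first): Horvat, Lund, Moreau and Nakamura (5 years) before Nguyen (6 years) before Eriksen and Ivanova (23 years).
Among Horvat, Lund, Moreau and Nakamura, alphabetically by surname: Horvat before Lund before Moreau before Nakamura.
Among Eriksen and Ivanova, alphabetically by surname: Eriksen before Ivanova.
Order: Drummond, Castillo, Horvat, Lund, Moreau, Nakamura, Nguyen, Eriksen, Ivanova. So position 4.

4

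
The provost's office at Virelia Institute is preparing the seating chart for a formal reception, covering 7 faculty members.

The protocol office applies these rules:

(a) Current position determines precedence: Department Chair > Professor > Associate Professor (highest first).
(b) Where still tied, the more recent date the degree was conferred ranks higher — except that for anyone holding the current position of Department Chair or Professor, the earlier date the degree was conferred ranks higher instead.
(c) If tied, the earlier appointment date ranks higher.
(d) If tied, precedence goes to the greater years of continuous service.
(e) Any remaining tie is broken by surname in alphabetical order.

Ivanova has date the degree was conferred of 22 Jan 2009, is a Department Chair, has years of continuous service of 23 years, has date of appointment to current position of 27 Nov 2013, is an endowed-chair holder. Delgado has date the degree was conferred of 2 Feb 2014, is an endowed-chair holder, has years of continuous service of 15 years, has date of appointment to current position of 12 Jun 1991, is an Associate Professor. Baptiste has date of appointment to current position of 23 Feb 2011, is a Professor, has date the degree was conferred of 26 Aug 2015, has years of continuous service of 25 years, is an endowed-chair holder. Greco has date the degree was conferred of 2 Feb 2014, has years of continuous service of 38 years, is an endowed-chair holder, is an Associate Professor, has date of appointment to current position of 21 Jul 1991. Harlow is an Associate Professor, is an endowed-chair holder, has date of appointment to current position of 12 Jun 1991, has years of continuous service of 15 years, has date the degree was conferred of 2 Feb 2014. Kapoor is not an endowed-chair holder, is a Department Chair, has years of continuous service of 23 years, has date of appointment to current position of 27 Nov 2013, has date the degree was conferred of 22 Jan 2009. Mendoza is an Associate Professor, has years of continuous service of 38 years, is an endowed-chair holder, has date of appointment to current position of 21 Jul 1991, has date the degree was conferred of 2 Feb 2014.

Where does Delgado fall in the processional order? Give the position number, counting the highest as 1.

4

By current position: Ivanova and Kapoor (Department Chair); then Baptiste (Professor); then Delgado, Harlow, Greco and Mendoza (Associate Professor).
Ivanova and Kapoor both have date the degree was conferred 22 Jan 2009, so the next rule applies.
Ivanova and Kapoor both have date of appointment to current position 27 Nov 2013, so the next rule applies.
Ivanova and Kapoor both have years of continuous service 23 years, so the next rule applies.
Among Ivanova and Kapoor, alphabetically by surname: Ivanova before Kapoor.
Delgado, Harlow, Greco and Mendoza all have date the degree was conferred 2 Feb 2014, so the next rule applies.
Among Delgado, Harlow, Greco and Mendoza, by date of appointment to current position (earlier first): Delgado and Harlow (12 Jun 1991) before Greco and Mendoza (21 Jul 1991).
Delgado and Harlow both have years of continuous service 15 years, so the next rule applies.
Among Delgado and Harlow, alphabetically by surname: Delgado before Harlow.
Greco and Mendoza both have years of continuous service 38 years, so the next rule applies.
Among Greco and Mendoza, alphabetically by surname: Greco before Mendoza.
Order: Ivanova, Kapoor, Baptiste, Delgado, Harlow, Greco, Mendoza. So position 4.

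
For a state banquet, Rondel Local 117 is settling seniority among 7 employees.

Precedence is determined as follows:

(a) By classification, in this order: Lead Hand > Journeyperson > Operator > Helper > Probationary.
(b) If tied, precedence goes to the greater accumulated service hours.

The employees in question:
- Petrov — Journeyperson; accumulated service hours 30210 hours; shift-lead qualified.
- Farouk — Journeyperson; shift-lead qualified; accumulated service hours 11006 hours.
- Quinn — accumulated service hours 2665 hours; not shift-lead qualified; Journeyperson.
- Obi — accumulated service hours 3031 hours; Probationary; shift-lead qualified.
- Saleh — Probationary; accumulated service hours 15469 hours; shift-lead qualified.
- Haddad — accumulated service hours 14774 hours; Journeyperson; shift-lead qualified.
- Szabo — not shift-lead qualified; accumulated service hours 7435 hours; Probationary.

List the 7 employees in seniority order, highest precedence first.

By classification: Petrov, Haddad, Farouk and Quinn (Journeyperson); then Saleh, Szabo and Obi (Probationary).
Among Petrov, Haddad, Farouk and Quinn, by accumulated service hours (higher first): Petrov (30210 hours) before Haddad (14774 hours) before Farouk (11006 hours) before Quinn (2665 hours).
Among Saleh, Szabo and Obi, by accumulated service hours (higher first): Saleh (15469 hours) before Szabo (7435 hours) before Obi (3031 hours).
Full order: Petrov, Haddad, Farouk, Quinn, Saleh, Szabo, Obi.

Petrov, Haddad, Farouk, Quinn, Saleh, Szabo, Obi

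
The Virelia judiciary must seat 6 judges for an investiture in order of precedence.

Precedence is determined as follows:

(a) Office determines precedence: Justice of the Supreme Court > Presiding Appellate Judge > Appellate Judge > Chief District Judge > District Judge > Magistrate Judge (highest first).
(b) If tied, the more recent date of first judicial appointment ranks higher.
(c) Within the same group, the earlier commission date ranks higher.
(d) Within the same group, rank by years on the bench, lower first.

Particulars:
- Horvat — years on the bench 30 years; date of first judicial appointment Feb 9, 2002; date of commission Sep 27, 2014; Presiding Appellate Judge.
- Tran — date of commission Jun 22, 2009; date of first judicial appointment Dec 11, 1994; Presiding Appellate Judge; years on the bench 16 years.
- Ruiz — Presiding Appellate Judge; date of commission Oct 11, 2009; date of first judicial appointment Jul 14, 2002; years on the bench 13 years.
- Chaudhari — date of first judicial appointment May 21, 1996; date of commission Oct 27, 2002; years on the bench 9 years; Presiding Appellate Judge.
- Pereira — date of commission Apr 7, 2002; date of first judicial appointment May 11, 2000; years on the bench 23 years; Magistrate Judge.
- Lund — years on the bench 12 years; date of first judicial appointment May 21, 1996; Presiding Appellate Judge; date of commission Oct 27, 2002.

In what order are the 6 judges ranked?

By office: Ruiz, Horvat, Chaudhari, Lund and Tran (Presiding Appellate Judge); then Pereira (Magistrate Judge).
Among Ruiz, Horvat, Chaudhari, Lund and Tran, by date of first judicial appointment (later first): Ruiz (Jul 14, 2002) before Horvat (Feb 9, 2002) before Chaudhari and Lund (May 21, 1996) before Tran (Dec 11, 1994).
Chaudhari and Lund both have date of commission Oct 27, 2002, so the next rule applies.
Among Chaudhari and Lund, by years on the bench (lower first): Chaudhari (9 years) before Lund (12 years).
Full order: Ruiz, Horvat, Chaudhari, Lund, Tran, Pereira.

Ruiz, Horvat, Chaudhari, Lund, Tran, Pereira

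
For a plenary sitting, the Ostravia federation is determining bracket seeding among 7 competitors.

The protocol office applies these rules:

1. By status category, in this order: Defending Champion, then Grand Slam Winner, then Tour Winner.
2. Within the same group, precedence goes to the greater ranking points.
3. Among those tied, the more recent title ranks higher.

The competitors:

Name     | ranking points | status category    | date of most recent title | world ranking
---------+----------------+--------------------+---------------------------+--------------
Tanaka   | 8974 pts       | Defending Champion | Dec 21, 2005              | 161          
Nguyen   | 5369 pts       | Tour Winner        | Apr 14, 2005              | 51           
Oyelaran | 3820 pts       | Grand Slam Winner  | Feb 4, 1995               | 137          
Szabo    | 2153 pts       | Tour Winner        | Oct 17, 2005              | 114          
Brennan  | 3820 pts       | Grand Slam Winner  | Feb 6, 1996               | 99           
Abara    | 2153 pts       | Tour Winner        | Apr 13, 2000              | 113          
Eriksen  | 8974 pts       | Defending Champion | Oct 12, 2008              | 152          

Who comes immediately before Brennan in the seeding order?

By status category: Eriksen and Tanaka (Defending Champion); then Brennan and Oyelaran (Grand Slam Winner); then Nguyen, Szabo and Abara (Tour Winner).
Eriksen and Tanaka both have ranking points 8974 pts, so the next rule applies.
Among Eriksen and Tanaka, by date of most recent title (later first): Eriksen (Oct 12, 2008) before Tanaka (Dec 21, 2005).
Brennan and Oyelaran both have ranking points 3820 pts, so the next rule applies.
Among Brennan and Oyelaran, by date of most recent title (later first): Brennan (Feb 6, 1996) before Oyelaran (Feb 4, 1995).
Among Nguyen, Szabo and Abara, by ranking points (higher first): Nguyen (5369 pts) before Szabo and Abara (2153 pts).
Among Szabo and Abara, by date of most recent title (later first): Szabo (Oct 17, 2005) before Abara (Apr 13, 2000).
Order: Eriksen, Tanaka, Brennan, Oyelaran, Nguyen, Szabo, Abara.

Tanaka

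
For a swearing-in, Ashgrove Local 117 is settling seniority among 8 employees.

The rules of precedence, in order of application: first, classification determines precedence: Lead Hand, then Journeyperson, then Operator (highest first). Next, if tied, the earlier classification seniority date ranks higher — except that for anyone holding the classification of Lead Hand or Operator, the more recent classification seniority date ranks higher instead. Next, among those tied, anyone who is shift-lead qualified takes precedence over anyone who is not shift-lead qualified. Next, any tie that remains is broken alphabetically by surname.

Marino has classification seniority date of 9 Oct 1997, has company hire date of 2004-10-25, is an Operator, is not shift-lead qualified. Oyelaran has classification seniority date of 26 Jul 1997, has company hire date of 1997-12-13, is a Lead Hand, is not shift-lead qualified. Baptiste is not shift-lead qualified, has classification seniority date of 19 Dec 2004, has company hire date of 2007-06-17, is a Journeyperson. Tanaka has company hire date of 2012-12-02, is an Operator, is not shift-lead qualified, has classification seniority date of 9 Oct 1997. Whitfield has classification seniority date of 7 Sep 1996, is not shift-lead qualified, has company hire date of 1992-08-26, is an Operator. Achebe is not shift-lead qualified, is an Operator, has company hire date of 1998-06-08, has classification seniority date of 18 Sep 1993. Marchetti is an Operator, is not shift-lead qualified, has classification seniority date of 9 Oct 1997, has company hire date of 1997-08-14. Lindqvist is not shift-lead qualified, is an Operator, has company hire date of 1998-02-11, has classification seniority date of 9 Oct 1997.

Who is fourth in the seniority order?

Marchetti

By classification: Oyelaran (Lead Hand); then Baptiste (Journeyperson); then Lindqvist, Marchetti, Marino, Tanaka, Whitfield and Achebe (Operator).
Among Lindqvist, Marchetti, Marino, Tanaka, Whitfield and Achebe, by classification seniority date (later first) (reversed rule for this group): Lindqvist, Marchetti, Marino and Tanaka (9 Oct 1997) before Whitfield (7 Sep 1996) before Achebe (18 Sep 1993).
Lindqvist, Marchetti, Marino and Tanaka are each not shift-lead qualified, so the next rule applies.
Among Lindqvist, Marchetti, Marino and Tanaka, alphabetically by surname: Lindqvist before Marchetti before Marino before Tanaka.
Order: Oyelaran, Baptiste, Lindqvist, Marchetti, Marino, Tanaka, Whitfield, Achebe.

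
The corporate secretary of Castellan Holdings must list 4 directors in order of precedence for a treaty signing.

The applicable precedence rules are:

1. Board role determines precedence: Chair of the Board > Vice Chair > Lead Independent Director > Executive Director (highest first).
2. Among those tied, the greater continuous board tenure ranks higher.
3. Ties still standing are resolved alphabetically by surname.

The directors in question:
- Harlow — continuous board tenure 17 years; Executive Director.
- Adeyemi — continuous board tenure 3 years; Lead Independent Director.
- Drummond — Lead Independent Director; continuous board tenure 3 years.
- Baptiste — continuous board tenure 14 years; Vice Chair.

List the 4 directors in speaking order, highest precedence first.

By board role: Baptiste (Vice Chair); then Adeyemi and Drummond (Lead Independent Director); then Harlow (Executive Director).
Adeyemi and Drummond both have continuous board tenure 3 years, so the next rule applies.
Among Adeyemi and Drummond, alphabetically by surname: Adeyemi before Drummond.
Full order: Baptiste, Adeyemi, Drummond, Harlow.

Baptiste, Adeyemi, Drummond, Harlow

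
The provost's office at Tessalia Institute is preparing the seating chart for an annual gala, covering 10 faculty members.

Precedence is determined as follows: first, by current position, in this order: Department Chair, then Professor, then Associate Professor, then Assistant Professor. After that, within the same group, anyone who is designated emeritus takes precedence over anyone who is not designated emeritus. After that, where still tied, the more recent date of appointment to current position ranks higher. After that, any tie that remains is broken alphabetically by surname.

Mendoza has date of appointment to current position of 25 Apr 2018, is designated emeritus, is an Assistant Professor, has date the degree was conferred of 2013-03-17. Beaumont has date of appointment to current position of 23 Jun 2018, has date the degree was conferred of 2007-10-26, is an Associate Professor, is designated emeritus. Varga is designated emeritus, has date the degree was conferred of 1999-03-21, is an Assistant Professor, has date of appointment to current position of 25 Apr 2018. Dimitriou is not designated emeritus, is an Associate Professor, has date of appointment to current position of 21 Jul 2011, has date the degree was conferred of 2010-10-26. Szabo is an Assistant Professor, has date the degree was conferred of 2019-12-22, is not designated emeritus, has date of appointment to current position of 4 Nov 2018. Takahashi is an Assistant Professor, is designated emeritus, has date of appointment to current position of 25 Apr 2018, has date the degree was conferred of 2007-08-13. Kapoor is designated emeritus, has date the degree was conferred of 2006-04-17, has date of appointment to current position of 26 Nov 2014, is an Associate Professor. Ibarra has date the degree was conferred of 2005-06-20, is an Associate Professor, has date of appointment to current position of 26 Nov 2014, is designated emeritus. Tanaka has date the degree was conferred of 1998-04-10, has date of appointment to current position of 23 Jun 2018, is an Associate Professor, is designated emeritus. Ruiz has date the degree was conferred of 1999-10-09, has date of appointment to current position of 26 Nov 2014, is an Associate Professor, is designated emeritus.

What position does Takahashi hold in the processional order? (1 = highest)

8

By current position: Beaumont, Tanaka, Ibarra, Kapoor, Ruiz and Dimitriou (Associate Professor); then Mendoza, Takahashi, Varga and Szabo (Assistant Professor).
Among Beaumont, Tanaka, Ibarra, Kapoor, Ruiz and Dimitriou, designated emeritus before not designated emeritus: Beaumont, Tanaka, Ibarra, Kapoor and Ruiz (designated emeritus) before Dimitriou (not designated emeritus).
Among Beaumont, Tanaka, Ibarra, Kapoor and Ruiz, by date of appointment to current position (later first): Beaumont and Tanaka (23 Jun 2018) before Ibarra, Kapoor and Ruiz (26 Nov 2014).
Among Beaumont and Tanaka, alphabetically by surname: Beaumont before Tanaka.
Among Ibarra, Kapoor and Ruiz, alphabetically by surname: Ibarra before Kapoor before Ruiz.
Among Mendoza, Takahashi, Varga and Szabo, designated emeritus before not designated emeritus: Mendoza, Takahashi and Varga (designated emeritus) before Szabo (not designated emeritus).
Mendoza, Takahashi and Varga all have date of appointment to current position 25 Apr 2018, so the next rule applies.
Among Mendoza, Takahashi and Varga, alphabetically by surname: Mendoza before Takahashi before Varga.
Order: Beaumont, Tanaka, Ibarra, Kapoor, Ruiz, Dimitriou, Mendoza, Takahashi, Varga, Szabo. So position 8.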